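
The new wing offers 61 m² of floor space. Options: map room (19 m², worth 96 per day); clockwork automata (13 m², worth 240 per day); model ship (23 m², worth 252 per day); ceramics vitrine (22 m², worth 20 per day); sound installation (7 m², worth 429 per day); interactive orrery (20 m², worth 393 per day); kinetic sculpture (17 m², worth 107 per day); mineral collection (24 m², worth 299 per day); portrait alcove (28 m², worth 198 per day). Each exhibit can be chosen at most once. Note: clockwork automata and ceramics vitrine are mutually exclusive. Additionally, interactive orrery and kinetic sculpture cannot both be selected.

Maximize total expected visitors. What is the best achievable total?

Ranking by ratio (expected visitors/m²): sound installation 61.29, interactive orrery 19.65, clockwork automata 18.46, mineral collection 12.46.
Best packing: map room + clockwork automata + sound installation + interactive orrery — 59 m², 1158 total.
The closest alternative, sound installation + interactive orrery + mineral collection, reaches only 1121.

1158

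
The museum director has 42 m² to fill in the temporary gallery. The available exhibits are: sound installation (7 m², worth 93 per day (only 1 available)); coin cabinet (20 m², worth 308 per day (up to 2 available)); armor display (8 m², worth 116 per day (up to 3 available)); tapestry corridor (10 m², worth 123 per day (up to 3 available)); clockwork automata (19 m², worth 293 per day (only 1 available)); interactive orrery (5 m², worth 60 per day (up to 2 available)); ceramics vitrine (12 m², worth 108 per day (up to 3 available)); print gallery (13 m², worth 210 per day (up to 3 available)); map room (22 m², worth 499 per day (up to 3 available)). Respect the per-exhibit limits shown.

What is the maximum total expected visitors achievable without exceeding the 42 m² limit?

By expected visitors per m²: map room 22.68, print gallery 16.15, clockwork automata 15.42, coin cabinet 15.40 lead.
Taking the top-ratio exhibits first gives sound installation + print gallery + map room for 802 (42 m²).
The 20 m² tied up in sound installation and print gallery is better spent on coin cabinet — total rises to 807 (42 m²).
No other feasible combination exceeds 807.

807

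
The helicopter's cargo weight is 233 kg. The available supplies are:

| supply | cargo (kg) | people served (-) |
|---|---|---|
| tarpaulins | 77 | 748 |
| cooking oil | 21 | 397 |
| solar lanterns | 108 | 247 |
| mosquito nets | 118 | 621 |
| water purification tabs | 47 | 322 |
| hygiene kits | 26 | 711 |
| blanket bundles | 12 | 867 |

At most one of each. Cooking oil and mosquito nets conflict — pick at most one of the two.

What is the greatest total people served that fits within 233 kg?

3045

The ratio ordering already packs tightly: tarpaulins + cooking oil + water purification tabs + hygiene kits + blanket bundles, 183 kg, 3045.
No other feasible combination exceeds 3045.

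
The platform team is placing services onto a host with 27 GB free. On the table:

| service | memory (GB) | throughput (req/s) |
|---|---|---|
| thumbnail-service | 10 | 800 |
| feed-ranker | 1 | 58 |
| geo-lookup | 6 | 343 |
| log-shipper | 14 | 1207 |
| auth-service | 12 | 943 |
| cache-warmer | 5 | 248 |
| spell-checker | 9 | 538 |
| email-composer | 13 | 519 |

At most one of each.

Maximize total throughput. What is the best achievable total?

2208

Ranking by ratio (throughput/GB): log-shipper 86.21, thumbnail-service 80.00, auth-service 78.58, spell-checker 59.78.
Greedy by ratio would take thumbnail-service + feed-ranker + log-shipper: 25 GB used, total 2065.
Dropping thumbnail-service frees 10 GB; slotting in auth-service (12 GB) lifts the total to 2208 at 27 GB.
The closest alternative, log-shipper + auth-service, reaches only 2150.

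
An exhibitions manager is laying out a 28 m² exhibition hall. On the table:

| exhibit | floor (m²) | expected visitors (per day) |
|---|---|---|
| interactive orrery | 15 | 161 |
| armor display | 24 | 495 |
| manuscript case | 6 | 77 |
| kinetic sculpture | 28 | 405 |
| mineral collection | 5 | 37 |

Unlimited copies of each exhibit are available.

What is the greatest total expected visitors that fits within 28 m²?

Density check — armor display 20.62, kinetic sculpture 14.46, manuscript case 12.83, interactive orrery 10.73 are the best per m².
Best packing: armor display — 24 m², 495 total.

495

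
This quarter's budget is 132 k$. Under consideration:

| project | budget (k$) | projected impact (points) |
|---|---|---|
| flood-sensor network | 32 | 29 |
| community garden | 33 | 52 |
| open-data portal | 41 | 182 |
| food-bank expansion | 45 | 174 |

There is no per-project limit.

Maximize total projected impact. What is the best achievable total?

546

Taking 3×open-data portal: 123 k$ used, 546 in projected impact.
Nothing else within 132 k$ beats 546.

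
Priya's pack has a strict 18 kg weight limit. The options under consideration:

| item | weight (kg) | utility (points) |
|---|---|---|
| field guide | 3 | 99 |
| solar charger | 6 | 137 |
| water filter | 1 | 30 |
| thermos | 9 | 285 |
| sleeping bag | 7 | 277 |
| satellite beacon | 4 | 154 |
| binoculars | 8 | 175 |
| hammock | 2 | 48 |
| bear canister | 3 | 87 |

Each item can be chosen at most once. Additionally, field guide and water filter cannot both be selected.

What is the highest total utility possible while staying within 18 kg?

617

Ranking by ratio (utility/kg): sleeping bag 39.57, satellite beacon 38.50, field guide 33.00, thermos 31.67.
Best packing: field guide + sleeping bag + satellite beacon + bear canister — 17 kg, 617 total.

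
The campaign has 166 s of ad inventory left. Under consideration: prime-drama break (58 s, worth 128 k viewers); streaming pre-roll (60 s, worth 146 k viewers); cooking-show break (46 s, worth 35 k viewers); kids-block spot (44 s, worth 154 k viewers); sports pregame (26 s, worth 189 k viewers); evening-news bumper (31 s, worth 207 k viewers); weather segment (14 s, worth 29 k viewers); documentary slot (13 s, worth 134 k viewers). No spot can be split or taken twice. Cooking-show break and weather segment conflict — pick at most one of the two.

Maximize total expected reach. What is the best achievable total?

719

By expected reach per s: documentary slot 10.31, sports pregame 7.27, evening-news bumper 6.68 lead.
A density-first pass picks kids-block spot + sports pregame + evening-news bumper + weather segment + documentary slot — 713 at 128 s.
Replace weather segment with cooking-show break: the trade gains 6 net, giving 719 at 160 s.
That's the maximum — no feasible swap from here does better than 719.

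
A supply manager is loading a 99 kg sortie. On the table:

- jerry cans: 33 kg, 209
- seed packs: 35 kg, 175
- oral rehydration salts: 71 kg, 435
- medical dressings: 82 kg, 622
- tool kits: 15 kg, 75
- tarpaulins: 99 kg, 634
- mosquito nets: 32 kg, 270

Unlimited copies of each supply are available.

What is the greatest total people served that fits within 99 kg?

Taking 3×mosquito nets: 96 kg used, 810 in people served.
Nothing else within 99 kg beats 810.

810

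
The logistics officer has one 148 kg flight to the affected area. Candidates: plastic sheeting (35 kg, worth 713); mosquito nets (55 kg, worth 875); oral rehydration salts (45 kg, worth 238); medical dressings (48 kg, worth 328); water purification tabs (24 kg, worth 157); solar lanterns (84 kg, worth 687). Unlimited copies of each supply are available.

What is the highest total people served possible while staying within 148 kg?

The ratio ordering already packs tightly: 4×plastic sheeting, 140 kg, 2852.
That's the maximum — no swap from here does better than 2852.

2852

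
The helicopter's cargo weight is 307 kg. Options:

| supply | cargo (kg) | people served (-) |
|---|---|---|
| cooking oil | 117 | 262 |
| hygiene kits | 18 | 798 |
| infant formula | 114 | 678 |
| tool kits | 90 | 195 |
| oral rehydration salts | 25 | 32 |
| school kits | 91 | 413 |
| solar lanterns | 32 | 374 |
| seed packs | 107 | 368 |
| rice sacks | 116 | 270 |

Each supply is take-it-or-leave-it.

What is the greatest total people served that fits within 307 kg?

Ranking by ratio (people served/kg): hygiene kits 44.33, solar lanterns 11.69, infant formula 5.95.
Taking hygiene kits + infant formula + oral rehydration salts + school kits + solar lanterns: 280 kg used, 2295 in people served.
Runner-up hygiene kits + infant formula + school kits + solar lanterns tops out at 2263.

2295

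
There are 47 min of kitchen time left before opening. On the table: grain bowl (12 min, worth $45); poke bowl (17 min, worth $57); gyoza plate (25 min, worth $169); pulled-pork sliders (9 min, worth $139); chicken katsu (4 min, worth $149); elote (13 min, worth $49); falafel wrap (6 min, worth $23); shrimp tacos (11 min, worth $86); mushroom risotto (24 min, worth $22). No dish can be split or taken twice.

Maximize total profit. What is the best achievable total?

Ranking by ratio (profit/min): chicken katsu 37.25, pulled-pork sliders 15.44, shrimp tacos 7.82.
Taking the top-ratio dishes first gives pulled-pork sliders + chicken katsu + elote + falafel wrap + shrimp tacos for 446 (43 min).
The 24 min tied up in elote and shrimp tacos is better spent on gyoza plate — total rises to 480 (44 min).
Next best is gyoza plate + pulled-pork sliders + chicken katsu at 457 (38 min) — short by 23.

480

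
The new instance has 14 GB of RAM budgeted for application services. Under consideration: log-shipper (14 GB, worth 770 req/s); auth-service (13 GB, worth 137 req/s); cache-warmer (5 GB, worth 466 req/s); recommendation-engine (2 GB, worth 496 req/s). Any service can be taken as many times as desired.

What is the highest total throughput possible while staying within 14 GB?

3472

7×recommendation-engine uses 14 of the 14 GB and totals 3472.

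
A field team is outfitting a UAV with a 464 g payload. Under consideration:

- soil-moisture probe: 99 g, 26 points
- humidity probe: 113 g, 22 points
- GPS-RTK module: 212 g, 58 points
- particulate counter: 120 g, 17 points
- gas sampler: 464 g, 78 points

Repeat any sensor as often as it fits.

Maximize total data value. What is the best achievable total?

116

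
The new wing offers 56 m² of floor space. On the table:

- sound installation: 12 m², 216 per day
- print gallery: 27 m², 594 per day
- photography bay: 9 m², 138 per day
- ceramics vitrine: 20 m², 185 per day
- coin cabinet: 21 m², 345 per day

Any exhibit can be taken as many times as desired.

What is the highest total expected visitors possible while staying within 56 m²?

1188

Density check — print gallery 22.00, sound installation 18.00, coin cabinet 16.43, photography bay 15.33 are the best per m².
The ratio ordering already packs tightly: 2×print gallery, 54 m², 1188.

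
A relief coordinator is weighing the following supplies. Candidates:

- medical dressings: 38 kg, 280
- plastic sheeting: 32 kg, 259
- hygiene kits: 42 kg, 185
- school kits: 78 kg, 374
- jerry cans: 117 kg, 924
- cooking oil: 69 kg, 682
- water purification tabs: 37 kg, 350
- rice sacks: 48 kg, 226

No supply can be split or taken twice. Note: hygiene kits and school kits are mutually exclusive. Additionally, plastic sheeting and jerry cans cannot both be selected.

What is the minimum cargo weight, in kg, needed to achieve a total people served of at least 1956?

223

Minimise kg subject to total people served ≥ 1956.
jerry cans + cooking oil + water purification tabs: 1956 people served at 223 kg.
Below 223 kg the best achievable stays under 1956.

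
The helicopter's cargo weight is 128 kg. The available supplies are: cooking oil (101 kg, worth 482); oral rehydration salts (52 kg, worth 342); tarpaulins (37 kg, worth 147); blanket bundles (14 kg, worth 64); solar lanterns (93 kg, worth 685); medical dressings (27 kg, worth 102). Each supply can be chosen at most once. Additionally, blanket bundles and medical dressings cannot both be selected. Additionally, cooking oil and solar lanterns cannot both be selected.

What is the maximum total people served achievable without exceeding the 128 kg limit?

787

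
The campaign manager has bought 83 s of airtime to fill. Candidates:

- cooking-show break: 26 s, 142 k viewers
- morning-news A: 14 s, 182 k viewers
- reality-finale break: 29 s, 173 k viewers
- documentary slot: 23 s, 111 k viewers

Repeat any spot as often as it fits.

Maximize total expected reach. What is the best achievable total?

Taking 5×morning-news A: 70 s used, 910 in expected reach.
Nothing else within 83 s beats 910.

910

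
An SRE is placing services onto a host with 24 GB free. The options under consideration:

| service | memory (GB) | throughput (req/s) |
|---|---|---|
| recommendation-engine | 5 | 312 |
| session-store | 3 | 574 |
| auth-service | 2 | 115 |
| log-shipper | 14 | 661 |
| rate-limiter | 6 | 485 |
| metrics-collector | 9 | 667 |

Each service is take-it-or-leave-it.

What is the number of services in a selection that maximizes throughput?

4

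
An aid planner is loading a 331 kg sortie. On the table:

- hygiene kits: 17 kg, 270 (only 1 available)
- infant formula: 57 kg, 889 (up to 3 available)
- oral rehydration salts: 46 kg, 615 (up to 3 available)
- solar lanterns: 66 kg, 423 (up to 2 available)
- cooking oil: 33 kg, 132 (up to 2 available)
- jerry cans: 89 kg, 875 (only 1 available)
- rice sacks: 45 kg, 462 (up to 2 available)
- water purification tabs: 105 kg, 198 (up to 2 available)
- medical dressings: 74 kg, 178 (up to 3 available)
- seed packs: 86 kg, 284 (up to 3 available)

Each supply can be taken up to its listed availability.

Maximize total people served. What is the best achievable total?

Best packing: hygiene kits + 3×infant formula + 3×oral rehydration salts — 326 kg, 4782 total.
That's the maximum — no swap from here does better than 4782.

4782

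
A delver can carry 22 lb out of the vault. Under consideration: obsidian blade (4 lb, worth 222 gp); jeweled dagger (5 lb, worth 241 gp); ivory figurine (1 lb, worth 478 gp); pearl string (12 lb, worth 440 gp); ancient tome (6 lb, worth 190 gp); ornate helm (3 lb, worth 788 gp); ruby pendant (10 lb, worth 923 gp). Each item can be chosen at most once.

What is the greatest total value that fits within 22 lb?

2430

Density check — ivory figurine 478.00, ornate helm 262.67, ruby pendant 92.30 are the best per lb.
A density-first pass picks obsidian blade + ivory figurine + ornate helm + ruby pendant — 2411 at 18 lb.
The 4 lb tied up in obsidian blade is better spent on jeweled dagger — total rises to 2430 (19 lb).
Runner-up obsidian blade + ivory figurine + ornate helm + ruby pendant tops out at 2411.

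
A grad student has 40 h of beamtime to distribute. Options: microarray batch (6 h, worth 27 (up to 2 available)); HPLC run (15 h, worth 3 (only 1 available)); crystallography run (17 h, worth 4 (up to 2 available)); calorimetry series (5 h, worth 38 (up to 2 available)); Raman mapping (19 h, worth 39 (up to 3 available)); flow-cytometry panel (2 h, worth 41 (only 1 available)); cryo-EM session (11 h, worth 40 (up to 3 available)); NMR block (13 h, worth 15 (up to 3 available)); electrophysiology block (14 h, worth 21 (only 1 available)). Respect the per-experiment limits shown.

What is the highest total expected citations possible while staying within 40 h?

Taking the top-ratio experiments first gives 2×microarray batch + 2×calorimetry series + flow-cytometry panel + cryo-EM session for 211 (35 h).
The 6 h tied up in microarray batch is better spent on cryo-EM session — total rises to 224 (40 h).
No other feasible combination exceeds 224.

224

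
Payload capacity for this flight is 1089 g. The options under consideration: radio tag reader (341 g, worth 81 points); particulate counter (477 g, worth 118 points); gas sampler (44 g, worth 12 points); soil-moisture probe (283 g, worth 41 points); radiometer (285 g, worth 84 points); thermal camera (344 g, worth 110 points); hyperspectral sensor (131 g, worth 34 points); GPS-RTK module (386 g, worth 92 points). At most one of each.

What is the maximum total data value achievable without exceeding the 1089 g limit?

298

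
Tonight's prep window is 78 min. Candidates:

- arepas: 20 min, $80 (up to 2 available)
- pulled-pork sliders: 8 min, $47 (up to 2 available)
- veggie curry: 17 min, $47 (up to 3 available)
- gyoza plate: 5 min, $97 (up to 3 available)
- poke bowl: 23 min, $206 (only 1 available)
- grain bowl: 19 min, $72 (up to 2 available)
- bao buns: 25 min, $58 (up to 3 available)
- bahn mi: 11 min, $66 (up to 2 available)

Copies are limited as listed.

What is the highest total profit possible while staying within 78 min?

723

2×pulled-pork sliders + 3×gyoza plate + poke bowl + 2×bahn mi uses 76 of the 78 min and totals 723.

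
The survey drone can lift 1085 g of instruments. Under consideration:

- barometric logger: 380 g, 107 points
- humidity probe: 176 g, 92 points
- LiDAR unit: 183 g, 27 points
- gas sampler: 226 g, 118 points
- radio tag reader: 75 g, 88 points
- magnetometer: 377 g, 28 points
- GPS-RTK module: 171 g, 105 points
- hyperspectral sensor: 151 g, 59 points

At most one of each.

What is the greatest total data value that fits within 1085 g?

Greedy by ratio would take humidity probe + LiDAR unit + gas sampler + radio tag reader + GPS-RTK module + hyperspectral sensor: 982 g used, total 489.
The 334 g tied up in LiDAR unit and hyperspectral sensor is better spent on barometric logger — total rises to 510 (1028 g).

510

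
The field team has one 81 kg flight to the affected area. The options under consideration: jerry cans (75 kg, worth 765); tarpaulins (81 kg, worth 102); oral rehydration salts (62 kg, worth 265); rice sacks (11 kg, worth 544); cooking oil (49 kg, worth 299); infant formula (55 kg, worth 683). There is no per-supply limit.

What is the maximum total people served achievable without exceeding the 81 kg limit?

Best packing: 7×rice sacks — 77 kg, 3808 total.
That's the maximum — no swap from here does better than 3808.

3808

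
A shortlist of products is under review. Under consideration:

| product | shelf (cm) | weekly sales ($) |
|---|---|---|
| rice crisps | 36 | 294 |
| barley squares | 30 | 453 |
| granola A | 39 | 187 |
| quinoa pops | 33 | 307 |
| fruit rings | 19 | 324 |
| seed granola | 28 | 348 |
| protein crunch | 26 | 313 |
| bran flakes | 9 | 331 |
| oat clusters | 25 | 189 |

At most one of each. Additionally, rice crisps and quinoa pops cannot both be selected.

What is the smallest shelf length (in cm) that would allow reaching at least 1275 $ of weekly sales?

Look for the lowest-shelf combination reaching 1275.
fruit rings + seed granola + protein crunch + bran flakes: 1316 weekly sales at 82 cm.
Below 82 cm the best achievable stays under 1275.

82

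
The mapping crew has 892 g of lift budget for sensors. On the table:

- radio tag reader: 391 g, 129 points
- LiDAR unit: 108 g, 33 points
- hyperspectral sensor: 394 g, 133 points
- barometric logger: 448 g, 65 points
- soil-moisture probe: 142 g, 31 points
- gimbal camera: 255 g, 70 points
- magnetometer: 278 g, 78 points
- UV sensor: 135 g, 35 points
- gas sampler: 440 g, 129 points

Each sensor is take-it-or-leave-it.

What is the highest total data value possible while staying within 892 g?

271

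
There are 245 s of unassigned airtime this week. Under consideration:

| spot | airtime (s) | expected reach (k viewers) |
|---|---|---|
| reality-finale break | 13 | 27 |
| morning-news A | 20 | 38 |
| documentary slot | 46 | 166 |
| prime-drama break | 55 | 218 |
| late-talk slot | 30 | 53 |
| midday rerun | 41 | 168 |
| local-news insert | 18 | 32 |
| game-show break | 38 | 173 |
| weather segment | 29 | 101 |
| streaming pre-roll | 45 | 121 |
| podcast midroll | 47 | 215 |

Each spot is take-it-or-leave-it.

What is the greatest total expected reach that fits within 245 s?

972

Greedy by ratio would take reality-finale break + documentary slot + prime-drama break + midday rerun + game-show break + podcast midroll: 240 s used, total 967.
Dropping reality-finale break frees 13 s; slotting in local-news insert (18 s) lifts the total to 972 at 245 s.
The closest alternative, reality-finale break + documentary slot + prime-drama break + midday rerun + game-show break + podcast midroll, reaches only 967.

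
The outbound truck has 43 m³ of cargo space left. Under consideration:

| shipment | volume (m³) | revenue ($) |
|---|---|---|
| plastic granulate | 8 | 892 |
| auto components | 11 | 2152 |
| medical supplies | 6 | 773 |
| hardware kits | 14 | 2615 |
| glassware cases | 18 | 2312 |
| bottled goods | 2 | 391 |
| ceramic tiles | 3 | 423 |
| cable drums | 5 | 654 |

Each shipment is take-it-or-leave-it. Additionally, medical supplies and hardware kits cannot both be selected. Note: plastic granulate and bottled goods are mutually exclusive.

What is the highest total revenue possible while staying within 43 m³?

7079

Ranking by ratio (revenue/m³): auto components 195.64, bottled goods 195.50, hardware kits 186.79.
Auto components + hardware kits + glassware cases uses 43 of the 43 m³ and totals 7079.
That's the maximum — no feasible swap from here does better than 7079.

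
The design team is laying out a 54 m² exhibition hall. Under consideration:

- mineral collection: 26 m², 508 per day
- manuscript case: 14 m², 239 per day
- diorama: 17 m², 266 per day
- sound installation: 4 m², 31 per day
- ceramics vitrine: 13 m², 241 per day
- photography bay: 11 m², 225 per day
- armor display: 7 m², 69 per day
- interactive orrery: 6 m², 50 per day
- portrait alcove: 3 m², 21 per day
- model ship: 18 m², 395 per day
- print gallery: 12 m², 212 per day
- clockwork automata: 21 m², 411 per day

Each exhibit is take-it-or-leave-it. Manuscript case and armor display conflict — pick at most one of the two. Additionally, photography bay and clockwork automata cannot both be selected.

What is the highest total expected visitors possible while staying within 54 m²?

By expected visitors per m²: model ship 21.94, photography bay 20.45, clockwork automata 19.57 lead.
Ceramics vitrine + photography bay + model ship + print gallery uses 54 of the 54 m² and totals 1073.

1073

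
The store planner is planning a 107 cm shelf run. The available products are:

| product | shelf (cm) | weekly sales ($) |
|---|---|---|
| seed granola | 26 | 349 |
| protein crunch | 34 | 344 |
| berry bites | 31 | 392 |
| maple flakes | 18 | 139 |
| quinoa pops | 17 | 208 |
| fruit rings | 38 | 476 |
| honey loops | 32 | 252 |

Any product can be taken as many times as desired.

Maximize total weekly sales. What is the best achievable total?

The ratio ordering already packs tightly: 4×seed granola, 104 cm, 1396.
That's the maximum — no swap from here does better than 1396.

1396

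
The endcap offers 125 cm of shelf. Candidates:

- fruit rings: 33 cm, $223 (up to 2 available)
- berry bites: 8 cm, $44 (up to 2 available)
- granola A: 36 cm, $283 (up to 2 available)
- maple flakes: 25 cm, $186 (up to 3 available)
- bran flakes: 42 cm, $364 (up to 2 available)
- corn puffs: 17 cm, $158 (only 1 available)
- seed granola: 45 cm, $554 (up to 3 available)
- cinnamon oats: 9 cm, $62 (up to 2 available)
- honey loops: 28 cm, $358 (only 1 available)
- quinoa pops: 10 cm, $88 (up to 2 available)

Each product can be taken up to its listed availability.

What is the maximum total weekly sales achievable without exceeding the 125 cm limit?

Best packing: 2×seed granola + honey loops — 118 cm, 1466 total.

1466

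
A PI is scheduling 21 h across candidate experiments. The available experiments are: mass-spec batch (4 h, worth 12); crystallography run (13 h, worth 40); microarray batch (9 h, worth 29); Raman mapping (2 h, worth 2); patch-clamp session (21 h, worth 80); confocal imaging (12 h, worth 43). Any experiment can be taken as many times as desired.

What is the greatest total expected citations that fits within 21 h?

By expected citations per h: patch-clamp session 3.81, confocal imaging 3.58, microarray batch 3.22, crystallography run 3.08 lead.
The ratio ordering already packs tightly: patch-clamp session, 21 h, 80.
No other feasible combination exceeds 80.

80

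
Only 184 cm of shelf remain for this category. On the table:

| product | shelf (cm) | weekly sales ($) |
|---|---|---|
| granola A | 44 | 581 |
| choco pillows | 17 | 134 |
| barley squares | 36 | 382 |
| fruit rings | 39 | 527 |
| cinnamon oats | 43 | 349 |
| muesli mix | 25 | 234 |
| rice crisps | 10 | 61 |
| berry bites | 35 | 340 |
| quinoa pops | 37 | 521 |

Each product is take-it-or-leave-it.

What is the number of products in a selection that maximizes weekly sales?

5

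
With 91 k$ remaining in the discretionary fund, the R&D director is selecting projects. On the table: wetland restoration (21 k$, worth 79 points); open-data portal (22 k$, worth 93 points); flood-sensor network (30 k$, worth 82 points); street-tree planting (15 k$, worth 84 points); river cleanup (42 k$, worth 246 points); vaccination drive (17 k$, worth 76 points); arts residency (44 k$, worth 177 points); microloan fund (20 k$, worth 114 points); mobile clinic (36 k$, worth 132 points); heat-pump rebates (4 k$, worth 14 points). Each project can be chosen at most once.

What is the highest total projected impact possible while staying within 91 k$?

467

A density-first pass picks street-tree planting + river cleanup + microloan fund + heat-pump rebates — 458 at 81 k$.
The 15 k$ tied up in street-tree planting is better spent on open-data portal — total rises to 467 (88 k$).
Next best is street-tree planting + river cleanup + microloan fund + heat-pump rebates at 458 (81 k$) — short by 9.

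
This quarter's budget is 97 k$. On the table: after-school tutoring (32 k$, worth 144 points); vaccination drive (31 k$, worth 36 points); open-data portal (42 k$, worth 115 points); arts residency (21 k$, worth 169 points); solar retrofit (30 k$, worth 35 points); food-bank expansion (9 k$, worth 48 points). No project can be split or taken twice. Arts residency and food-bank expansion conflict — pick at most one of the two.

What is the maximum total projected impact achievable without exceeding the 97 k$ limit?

428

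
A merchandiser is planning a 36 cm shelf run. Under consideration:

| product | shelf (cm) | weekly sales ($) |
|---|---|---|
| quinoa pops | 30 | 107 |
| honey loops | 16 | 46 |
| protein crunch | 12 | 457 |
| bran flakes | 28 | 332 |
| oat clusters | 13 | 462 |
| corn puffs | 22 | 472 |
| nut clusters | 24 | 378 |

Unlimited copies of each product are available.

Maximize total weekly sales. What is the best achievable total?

1371

The ratio ordering already packs tightly: 3×protein crunch, 36 cm, 1371.
Every other selection either busts 36 cm or fails to beat 1371.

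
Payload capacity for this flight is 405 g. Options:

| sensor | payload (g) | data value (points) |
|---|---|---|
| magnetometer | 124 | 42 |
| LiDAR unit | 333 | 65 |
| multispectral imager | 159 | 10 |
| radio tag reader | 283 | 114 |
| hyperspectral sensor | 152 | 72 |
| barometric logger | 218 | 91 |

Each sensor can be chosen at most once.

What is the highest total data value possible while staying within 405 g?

163

The ratio ordering already packs tightly: hyperspectral sensor + barometric logger, 370 g, 163.
The closest alternative, magnetometer + barometric logger, reaches only 133.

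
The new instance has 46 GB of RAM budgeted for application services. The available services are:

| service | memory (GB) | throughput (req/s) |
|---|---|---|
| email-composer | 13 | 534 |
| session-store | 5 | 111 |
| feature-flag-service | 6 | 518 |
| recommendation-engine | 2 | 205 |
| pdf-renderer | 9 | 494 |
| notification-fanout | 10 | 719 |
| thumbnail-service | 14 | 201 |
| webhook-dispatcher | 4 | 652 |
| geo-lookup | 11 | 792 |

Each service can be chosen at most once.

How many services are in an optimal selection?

Best achievable throughput is 3420.
One optimal bundle: email-composer + feature-flag-service + recommendation-engine + notification-fanout + webhook-dispatcher + geo-lookup (46 GB).
All optima have 6 services.

6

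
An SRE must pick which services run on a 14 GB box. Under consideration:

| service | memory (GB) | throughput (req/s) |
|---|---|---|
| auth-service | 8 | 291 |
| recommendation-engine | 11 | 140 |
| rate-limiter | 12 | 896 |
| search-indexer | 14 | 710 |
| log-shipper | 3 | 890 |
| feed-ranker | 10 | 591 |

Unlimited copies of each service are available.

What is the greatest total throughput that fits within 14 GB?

3560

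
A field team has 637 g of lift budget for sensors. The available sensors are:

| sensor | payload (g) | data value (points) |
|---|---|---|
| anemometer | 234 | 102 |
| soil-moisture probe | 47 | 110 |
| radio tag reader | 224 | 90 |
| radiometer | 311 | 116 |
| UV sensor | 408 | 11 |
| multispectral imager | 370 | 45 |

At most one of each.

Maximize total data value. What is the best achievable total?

328

The ratio heuristic lands on anemometer + soil-moisture probe + radio tag reader (302) but leaves 132 g idle.
Dropping radio tag reader frees 224 g; slotting in radiometer (311 g) lifts the total to 328 at 592 g.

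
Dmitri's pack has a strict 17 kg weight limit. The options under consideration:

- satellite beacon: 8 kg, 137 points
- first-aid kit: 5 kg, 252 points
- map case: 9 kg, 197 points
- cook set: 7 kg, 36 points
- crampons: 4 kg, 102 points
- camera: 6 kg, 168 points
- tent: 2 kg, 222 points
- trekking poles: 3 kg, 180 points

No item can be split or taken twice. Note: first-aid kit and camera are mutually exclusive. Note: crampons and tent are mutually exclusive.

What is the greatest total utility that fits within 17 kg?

690

By utility per kg: tent 111.00, trekking poles 60.00, first-aid kit 50.40, camera 28.00 lead.
Best packing: first-aid kit + cook set + tent + trekking poles — 17 kg, 690 total.
That's the maximum — no feasible swap from here does better than 690.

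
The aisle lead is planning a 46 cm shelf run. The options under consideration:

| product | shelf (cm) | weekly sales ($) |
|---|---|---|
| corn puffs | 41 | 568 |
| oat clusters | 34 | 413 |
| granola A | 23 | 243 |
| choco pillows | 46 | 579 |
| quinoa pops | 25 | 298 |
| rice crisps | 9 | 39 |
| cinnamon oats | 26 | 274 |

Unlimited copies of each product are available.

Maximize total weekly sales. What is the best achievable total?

The ratio heuristic lands on corn puffs (568) but leaves 5 cm idle.
The 41 cm tied up in corn puffs is better spent on choco pillows — total rises to 579 (46 cm).
That's the maximum — no swap from here does better than 579.

579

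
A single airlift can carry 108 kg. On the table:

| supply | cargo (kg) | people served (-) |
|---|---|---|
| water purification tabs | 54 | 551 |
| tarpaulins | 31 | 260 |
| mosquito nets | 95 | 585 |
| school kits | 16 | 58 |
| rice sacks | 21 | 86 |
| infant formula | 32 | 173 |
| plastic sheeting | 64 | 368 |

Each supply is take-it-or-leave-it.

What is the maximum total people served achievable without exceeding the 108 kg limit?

897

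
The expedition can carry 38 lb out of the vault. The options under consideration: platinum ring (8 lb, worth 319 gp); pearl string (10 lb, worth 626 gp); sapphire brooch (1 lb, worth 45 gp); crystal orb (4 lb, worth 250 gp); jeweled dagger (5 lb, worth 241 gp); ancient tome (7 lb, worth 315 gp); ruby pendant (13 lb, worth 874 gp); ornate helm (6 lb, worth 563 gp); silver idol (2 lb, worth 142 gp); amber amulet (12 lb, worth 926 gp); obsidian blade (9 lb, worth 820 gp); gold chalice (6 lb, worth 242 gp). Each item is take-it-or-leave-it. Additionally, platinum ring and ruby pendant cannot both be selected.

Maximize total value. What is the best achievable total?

2980

A density-first pass picks crystal orb + jeweled dagger + ornate helm + silver idol + amber amulet + obsidian blade — 2942 at 38 lb.
A better packing is pearl string + sapphire brooch + ornate helm + amber amulet + obsidian blade: 38 lb, total 2980.
Every other selection either busts 38 lb or breaks a pairing rule or fails to beat 2980.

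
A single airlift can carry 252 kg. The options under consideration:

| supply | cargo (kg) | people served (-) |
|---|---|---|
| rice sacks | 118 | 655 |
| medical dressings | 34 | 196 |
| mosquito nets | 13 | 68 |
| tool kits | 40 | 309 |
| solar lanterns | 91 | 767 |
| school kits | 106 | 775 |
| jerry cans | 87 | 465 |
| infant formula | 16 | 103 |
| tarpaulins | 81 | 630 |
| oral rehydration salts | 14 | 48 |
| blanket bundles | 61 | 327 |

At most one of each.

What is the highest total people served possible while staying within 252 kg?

The ratio heuristic lands on mosquito nets + tool kits + solar lanterns + infant formula + tarpaulins (1877) but leaves 11 kg idle.
Replace infant formula and tarpaulins with school kits: the trade gains 42 net, giving 1919 at 250 kg.
Nothing else within 252 kg beats 1919.

1919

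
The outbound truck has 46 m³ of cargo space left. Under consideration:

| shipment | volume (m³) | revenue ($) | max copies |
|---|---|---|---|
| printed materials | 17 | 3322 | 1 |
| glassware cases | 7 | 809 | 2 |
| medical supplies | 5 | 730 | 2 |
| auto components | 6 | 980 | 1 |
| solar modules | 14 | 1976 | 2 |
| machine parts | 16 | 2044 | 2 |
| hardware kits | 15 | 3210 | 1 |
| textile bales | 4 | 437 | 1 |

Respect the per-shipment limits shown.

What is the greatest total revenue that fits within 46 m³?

8508

By revenue per m³: hardware kits 214.00, printed materials 195.41, auto components 163.33, medical supplies 146.00 lead.
Filling by ratio: printed materials + medical supplies + auto components + hardware kits for 8242, with 3 m³ left unused.
Dropping medical supplies and auto components frees 11 m³; slotting in solar modules (14 m³) lifts the total to 8508 at 46 m³.
No other feasible combination exceeds 8508.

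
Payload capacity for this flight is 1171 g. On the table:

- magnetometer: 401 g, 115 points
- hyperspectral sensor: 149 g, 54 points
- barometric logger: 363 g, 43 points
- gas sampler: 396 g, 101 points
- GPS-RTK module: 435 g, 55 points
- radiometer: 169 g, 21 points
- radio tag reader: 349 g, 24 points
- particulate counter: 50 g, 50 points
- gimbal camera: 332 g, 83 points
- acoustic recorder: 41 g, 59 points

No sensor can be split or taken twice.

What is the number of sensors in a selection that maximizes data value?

Best achievable data value is 382.
magnetometer + hyperspectral sensor + radiometer + particulate counter + gimbal camera + acoustic recorder hits 382 at 1142 g.
Any selection reaching 382 contains exactly 6 sensors.

6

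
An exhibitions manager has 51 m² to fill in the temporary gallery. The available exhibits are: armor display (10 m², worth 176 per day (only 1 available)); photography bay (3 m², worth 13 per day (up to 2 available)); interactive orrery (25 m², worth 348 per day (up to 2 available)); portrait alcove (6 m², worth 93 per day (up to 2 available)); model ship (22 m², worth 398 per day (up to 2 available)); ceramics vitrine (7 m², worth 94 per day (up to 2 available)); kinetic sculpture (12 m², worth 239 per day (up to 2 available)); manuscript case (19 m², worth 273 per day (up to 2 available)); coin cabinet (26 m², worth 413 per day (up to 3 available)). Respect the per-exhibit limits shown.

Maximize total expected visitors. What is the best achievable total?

907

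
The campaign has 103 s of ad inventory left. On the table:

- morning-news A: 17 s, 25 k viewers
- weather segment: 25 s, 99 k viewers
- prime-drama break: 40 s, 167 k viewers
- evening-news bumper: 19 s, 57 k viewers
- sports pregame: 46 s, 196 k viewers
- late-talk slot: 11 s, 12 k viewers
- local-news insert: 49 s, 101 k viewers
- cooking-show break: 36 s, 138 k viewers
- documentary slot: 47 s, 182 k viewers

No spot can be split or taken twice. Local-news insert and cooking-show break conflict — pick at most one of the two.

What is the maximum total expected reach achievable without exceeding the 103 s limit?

404

A density-first pass picks morning-news A + prime-drama break + sports pregame — 388 at 103 s.
The 63 s tied up in morning-news A and sports pregame is better spent on weather segment + cooking-show break — total rises to 404 (101 s).
That's the maximum — no feasible swap from here does better than 404.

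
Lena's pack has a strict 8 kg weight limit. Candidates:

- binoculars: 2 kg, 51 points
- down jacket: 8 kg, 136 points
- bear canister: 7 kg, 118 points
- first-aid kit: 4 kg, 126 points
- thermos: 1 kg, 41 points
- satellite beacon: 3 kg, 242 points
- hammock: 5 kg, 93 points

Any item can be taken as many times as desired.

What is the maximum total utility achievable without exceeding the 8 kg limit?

Taking 2×thermos + 2×satellite beacon: 8 kg used, 566 in utility.
Nothing else within 8 kg beats 566.

566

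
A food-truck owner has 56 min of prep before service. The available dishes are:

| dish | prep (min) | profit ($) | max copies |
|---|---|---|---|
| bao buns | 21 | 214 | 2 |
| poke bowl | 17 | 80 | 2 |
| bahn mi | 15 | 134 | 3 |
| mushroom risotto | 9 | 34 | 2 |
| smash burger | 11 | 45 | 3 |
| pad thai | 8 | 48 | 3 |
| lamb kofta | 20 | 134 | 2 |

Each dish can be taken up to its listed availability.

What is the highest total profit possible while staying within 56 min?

The ratio heuristic lands on 2×bao buns + pad thai (476) but leaves 6 min idle.
The 29 min tied up in bao buns and pad thai is better spent on bahn mi + lamb kofta — total rises to 482 (56 min).

482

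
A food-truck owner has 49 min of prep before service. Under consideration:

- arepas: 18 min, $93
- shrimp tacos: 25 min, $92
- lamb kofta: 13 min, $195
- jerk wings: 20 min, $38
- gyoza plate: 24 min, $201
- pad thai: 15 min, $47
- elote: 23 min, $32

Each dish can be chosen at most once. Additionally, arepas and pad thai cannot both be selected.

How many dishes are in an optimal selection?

Optimal total is 396.
One optimal bundle: lamb kofta + gyoza plate (37 min).
All optima have 2 dishes.

2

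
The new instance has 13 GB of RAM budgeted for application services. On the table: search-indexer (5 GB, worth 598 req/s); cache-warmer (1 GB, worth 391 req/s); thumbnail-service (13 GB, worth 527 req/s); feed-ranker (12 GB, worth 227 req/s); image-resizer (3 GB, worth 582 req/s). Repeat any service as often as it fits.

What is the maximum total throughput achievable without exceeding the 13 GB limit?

5083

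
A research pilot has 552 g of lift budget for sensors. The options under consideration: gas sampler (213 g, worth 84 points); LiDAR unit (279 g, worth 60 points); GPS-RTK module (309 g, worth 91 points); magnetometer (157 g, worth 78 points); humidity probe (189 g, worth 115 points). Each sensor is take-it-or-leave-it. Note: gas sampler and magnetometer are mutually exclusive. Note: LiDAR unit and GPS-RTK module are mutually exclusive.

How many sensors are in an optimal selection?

2

Best achievable data value is 206.
For example GPS-RTK module + humidity probe achieves it, using 498 g.
All optima have 2 sensors.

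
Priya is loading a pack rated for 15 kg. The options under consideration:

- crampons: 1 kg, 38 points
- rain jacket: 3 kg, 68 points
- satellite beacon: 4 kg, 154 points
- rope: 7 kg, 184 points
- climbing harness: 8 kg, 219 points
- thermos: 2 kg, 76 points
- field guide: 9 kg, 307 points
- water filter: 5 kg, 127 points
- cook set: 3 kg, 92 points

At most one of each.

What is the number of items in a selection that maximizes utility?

Optimal total is 537.
One optimal bundle: satellite beacon + thermos + field guide (15 kg).
All optima have 3 items.

3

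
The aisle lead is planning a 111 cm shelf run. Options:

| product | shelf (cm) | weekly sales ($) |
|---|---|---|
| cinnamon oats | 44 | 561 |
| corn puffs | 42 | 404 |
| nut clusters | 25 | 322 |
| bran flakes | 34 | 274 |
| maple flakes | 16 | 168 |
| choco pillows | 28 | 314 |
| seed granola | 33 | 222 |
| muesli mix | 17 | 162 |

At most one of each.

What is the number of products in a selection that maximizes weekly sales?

3

Optimal total is 1287.
One optimal bundle: cinnamon oats + corn puffs + nut clusters (111 cm).
All optima have 3 products.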